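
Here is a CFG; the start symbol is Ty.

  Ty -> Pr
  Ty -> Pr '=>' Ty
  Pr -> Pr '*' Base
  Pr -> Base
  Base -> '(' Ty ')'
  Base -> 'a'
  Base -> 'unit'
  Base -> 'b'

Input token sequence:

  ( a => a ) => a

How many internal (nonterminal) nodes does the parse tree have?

[Ty [Pr [Base ( [Ty [Pr [Base a]] => [Ty [Pr [Base a]]]] )]] => [Ty [Pr [Base a]]]]

12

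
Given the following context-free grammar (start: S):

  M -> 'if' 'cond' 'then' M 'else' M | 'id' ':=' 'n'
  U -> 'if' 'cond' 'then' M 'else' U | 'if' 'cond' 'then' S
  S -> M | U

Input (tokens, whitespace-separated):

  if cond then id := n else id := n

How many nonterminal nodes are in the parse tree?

[S [M if cond then [M id := n] else [M id := n]]]

4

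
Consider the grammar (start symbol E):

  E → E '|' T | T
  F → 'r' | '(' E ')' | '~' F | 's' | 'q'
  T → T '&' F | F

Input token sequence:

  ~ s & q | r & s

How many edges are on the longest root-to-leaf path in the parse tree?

[E [E [T [T [F ~ [F s]]] & [F q]]] | [T [T [F r]] & [F s]]]

6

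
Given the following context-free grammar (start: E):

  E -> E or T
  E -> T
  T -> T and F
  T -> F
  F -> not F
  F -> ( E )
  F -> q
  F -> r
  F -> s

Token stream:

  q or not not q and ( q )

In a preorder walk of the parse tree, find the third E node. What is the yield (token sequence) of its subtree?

q

[E [E [T [F q]]] or [T [T [F not [F not [F q]]]] and [F ( [E [T [F q]]] )]]]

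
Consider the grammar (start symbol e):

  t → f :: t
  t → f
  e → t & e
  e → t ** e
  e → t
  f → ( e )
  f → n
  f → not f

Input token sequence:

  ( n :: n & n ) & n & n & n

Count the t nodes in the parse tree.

[e [t [f ( [e [t [f n] :: [t [f n]]] & [e [t [f n]]]] )]] & [e [t [f n]] & [e [t [f n]] & [e [t [f n]]]]]]

7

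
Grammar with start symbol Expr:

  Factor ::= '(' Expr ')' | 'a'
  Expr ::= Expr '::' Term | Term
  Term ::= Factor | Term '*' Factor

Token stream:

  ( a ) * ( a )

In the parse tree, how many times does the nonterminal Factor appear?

4

[Expr [Term [Term [Factor ( [Expr [Term [Factor a]]] )]] * [Factor ( [Expr [Term [Factor a]]] )]]]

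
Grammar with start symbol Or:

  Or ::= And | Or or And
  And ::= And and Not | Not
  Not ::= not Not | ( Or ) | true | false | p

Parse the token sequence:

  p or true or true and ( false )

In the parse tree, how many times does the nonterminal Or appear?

[Or [Or [Or [And [Not p]]] or [And [Not true]]] or [And [And [Not true]] and [Not ( [Or [And [Not false]]] )]]]

4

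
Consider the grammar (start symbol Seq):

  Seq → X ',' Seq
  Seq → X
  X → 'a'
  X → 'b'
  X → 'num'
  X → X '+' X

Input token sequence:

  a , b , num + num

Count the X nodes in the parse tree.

5

[Seq [X a] , [Seq [X b] , [Seq [X [X num] + [X num]]]]]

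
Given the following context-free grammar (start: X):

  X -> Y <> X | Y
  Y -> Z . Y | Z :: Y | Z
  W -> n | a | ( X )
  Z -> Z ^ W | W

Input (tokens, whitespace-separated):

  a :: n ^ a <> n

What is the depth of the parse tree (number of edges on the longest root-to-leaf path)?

6

[X [Y [Z [W a]] :: [Y [Z [Z [W n]] ^ [W a]]]] <> [X [Y [Z [W n]]]]]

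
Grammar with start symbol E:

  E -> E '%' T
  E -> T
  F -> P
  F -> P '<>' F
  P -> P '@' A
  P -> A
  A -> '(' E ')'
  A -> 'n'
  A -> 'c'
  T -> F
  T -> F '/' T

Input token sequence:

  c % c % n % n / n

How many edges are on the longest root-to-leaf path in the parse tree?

[E [E [E [E [T [F [P [A c]]]]] % [T [F [P [A c]]]]] % [T [F [P [A n]]]]] % [T [F [P [A n]]] / [T [F [P [A n]]]]]]

8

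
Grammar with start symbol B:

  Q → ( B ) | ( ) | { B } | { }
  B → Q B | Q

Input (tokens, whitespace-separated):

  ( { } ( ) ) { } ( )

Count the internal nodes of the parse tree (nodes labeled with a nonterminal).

[B [Q ( [B [Q { }] [B [Q ( )]]] )] [B [Q { }] [B [Q ( )]]]]

10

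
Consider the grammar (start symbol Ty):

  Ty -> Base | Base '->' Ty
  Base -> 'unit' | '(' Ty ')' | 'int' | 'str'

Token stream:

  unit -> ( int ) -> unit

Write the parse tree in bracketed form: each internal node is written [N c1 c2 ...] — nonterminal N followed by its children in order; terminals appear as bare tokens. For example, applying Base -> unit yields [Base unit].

Ty
Base -> Ty
unit -> Ty
unit -> Base -> Ty
unit -> ( Ty ) -> Ty
unit -> ( Base ) -> Ty
unit -> ( int ) -> Ty
unit -> ( int ) -> Base
unit -> ( int ) -> unit

[Ty [Base unit] -> [Ty [Base ( [Ty [Base int]] )] -> [Ty [Base unit]]]]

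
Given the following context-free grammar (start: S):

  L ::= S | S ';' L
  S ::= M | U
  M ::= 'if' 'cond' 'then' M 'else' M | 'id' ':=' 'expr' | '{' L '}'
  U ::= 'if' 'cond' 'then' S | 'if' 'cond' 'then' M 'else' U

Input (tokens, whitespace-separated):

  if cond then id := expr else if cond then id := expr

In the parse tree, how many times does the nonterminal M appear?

2

[S [U if cond then [M id := expr] else [U if cond then [S [M id := expr]]]]]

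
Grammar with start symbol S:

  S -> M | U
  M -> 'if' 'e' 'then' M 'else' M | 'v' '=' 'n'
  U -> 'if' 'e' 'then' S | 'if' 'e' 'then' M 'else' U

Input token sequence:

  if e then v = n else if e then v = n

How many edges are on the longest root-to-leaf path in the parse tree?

5

[S [U if e then [M v = n] else [U if e then [S [M v = n]]]]]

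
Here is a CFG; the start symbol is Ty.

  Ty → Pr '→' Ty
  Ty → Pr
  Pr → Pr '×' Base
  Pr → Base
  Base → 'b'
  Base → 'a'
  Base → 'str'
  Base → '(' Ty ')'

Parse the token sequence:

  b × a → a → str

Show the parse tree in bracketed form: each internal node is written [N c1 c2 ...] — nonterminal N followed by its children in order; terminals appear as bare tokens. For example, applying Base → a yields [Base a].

[Ty [Pr [Pr [Base b]] × [Base a]] → [Ty [Pr [Base a]] → [Ty [Pr [Base str]]]]]

Ty
Pr → Ty
Pr × Base → Ty
Base × Base → Ty
b × Base → Ty
b × a → Ty
b × a → Pr → Ty
b × a → Base → Ty
b × a → a → Ty
b × a → a → Pr
b × a → a → Base
b × a → a → str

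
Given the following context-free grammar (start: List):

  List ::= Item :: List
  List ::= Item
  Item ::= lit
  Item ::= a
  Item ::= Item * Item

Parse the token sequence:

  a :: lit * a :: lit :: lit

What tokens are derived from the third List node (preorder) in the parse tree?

lit :: lit

[List [Item a] :: [List [Item [Item lit] * [Item a]] :: [List [Item lit] :: [List [Item lit]]]]]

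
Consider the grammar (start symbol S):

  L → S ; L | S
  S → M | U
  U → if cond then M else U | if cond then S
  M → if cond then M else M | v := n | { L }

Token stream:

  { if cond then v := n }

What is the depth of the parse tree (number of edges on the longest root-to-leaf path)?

7

[S [M { [L [S [U if cond then [S [M v := n]]]]] }]]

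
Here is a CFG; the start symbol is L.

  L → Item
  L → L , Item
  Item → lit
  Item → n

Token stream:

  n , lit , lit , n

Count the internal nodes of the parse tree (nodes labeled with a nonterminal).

[L [L [L [L [Item n]] , [Item lit]] , [Item lit]] , [Item n]]

8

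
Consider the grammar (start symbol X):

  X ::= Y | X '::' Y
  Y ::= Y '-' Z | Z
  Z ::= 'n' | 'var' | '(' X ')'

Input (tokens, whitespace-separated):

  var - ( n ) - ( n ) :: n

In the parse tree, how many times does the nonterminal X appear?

[X [X [Y [Y [Y [Z var]] - [Z ( [X [Y [Z n]]] )]] - [Z ( [X [Y [Z n]]] )]]] :: [Y [Z n]]]

4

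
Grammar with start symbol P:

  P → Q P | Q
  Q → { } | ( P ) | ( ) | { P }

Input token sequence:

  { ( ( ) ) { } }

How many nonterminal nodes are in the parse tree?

8

[P [Q { [P [Q ( [P [Q ( )]] )] [P [Q { }]]] }]]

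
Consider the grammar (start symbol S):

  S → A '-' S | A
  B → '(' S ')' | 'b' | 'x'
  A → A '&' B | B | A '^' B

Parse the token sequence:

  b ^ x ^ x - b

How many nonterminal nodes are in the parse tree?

10

[S [A [A [A [B b]] ^ [B x]] ^ [B x]] - [S [A [B b]]]]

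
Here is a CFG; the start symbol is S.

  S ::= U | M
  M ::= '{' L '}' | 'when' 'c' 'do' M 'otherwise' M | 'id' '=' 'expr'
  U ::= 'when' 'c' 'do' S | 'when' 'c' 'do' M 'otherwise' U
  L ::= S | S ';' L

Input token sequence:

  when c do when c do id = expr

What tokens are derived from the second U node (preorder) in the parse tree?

[S [U when c do [S [U when c do [S [M id = expr]]]]]]

when c do id = expr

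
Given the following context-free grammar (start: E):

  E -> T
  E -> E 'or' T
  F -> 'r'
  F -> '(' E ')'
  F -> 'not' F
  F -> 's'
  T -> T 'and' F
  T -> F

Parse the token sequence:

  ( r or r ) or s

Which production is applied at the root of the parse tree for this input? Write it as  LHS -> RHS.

E -> E 'or' T

[E [E [T [F ( [E [E [T [F r]]] or [T [F r]]] )]]] or [T [F s]]]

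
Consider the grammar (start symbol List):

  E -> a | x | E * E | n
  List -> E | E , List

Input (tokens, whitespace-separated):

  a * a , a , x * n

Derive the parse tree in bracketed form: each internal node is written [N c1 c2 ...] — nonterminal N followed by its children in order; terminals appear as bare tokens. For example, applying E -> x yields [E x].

List
E , List
E * E , List
a * E , List
a * a , List
a * a , E , List
a * a , a , List
a * a , a , E
a * a , a , E * E
a * a , a , x * E
a * a , a , x * n

[List [E [E a] * [E a]] , [List [E a] , [List [E [E x] * [E n]]]]]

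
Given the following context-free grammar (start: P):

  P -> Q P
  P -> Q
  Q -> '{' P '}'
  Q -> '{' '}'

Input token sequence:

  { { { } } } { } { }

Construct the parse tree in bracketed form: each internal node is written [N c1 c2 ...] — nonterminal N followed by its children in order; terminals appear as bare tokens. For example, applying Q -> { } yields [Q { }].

[P [Q { [P [Q { [P [Q { }]] }]] }] [P [Q { }] [P [Q { }]]]]

P
Q P
{ P } P
{ Q } P
{ { P } } P
{ { Q } } P
{ { { } } } P
{ { { } } } Q P
{ { { } } } { } P
{ { { } } } { } Q
{ { { } } } { } { }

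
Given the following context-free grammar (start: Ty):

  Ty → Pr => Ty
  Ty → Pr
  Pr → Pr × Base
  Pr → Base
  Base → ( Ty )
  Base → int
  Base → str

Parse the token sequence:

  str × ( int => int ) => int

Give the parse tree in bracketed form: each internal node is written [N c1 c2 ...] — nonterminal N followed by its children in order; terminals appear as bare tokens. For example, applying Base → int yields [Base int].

[Ty [Pr [Pr [Base str]] × [Base ( [Ty [Pr [Base int]] => [Ty [Pr [Base int]]]] )]] => [Ty [Pr [Base int]]]]

Ty
Pr => Ty
Pr × Base => Ty
Base × Base => Ty
str × Base => Ty
str × ( Ty ) => Ty
str × ( Pr => Ty ) => Ty
str × ( Base => Ty ) => Ty
str × ( int => Ty ) => Ty
str × ( int => Pr ) => Ty
str × ( int => Base ) => Ty
str × ( int => int ) => Ty
str × ( int => int ) => Pr
str × ( int => int ) => Base
str × ( int => int ) => int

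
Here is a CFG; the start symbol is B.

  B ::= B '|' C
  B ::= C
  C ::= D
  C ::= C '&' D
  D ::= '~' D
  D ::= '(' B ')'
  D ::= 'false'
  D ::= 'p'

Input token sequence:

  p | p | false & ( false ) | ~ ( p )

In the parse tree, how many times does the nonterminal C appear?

[B [B [B [B [C [D p]]] | [C [D p]]] | [C [C [D false]] & [D ( [B [C [D false]]] )]]] | [C [D ~ [D ( [B [C [D p]]] )]]]]

7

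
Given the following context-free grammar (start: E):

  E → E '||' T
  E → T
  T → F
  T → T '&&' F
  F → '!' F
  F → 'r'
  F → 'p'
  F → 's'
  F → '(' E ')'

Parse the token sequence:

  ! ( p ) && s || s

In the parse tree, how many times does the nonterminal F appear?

5

[E [E [T [T [F ! [F ( [E [T [F p]]] )]]] && [F s]]] || [T [F s]]]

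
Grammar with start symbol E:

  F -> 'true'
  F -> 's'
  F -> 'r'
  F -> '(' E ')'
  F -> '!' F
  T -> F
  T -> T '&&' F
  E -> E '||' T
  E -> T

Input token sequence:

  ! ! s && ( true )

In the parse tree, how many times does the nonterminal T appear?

3

[E [T [T [F ! [F ! [F s]]]] && [F ( [E [T [F true]]] )]]]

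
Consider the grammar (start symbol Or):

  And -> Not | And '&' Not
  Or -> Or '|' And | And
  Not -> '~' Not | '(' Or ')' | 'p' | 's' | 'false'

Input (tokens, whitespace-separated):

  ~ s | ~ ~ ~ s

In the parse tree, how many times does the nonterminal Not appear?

6

[Or [Or [And [Not ~ [Not s]]]] | [And [Not ~ [Not ~ [Not ~ [Not s]]]]]]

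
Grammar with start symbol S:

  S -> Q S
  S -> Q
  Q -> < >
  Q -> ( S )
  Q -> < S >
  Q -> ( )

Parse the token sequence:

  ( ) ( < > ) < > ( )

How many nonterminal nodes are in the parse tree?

10

[S [Q ( )] [S [Q ( [S [Q < >]] )] [S [Q < >] [S [Q ( )]]]]]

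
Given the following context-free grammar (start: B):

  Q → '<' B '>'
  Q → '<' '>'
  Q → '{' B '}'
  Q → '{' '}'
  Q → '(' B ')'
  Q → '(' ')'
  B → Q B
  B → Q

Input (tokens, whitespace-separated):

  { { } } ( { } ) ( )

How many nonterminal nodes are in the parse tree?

10

[B [Q { [B [Q { }]] }] [B [Q ( [B [Q { }]] )] [B [Q ( )]]]]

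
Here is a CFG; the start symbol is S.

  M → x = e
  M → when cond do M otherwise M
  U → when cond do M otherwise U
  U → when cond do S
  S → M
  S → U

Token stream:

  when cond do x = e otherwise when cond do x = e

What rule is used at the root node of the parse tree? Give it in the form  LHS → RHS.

S → U

[S [U when cond do [M x = e] otherwise [U when cond do [S [M x = e]]]]]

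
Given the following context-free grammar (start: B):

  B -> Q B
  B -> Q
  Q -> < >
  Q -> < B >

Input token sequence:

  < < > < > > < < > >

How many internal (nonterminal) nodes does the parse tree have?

10

[B [Q < [B [Q < >] [B [Q < >]]] >] [B [Q < [B [Q < >]] >]]]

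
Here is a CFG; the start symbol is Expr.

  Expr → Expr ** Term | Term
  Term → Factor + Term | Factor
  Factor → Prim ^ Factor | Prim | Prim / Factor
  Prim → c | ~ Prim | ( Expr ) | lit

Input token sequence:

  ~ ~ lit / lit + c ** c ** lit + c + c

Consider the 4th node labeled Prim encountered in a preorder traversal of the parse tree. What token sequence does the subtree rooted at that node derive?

lit

[Expr [Expr [Expr [Term [Factor [Prim ~ [Prim ~ [Prim lit]]] / [Factor [Prim lit]]] + [Term [Factor [Prim c]]]]] ** [Term [Factor [Prim c]]]] ** [Term [Factor [Prim lit]] + [Term [Factor [Prim c]] + [Term [Factor [Prim c]]]]]]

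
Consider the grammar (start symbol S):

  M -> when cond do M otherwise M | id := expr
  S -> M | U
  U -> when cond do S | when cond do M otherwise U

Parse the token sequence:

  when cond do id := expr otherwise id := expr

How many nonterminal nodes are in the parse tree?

[S [M when cond do [M id := expr] otherwise [M id := expr]]]

4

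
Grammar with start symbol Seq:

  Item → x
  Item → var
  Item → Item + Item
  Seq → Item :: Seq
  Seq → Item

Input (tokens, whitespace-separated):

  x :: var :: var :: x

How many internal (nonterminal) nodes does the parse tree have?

8

[Seq [Item x] :: [Seq [Item var] :: [Seq [Item var] :: [Seq [Item x]]]]]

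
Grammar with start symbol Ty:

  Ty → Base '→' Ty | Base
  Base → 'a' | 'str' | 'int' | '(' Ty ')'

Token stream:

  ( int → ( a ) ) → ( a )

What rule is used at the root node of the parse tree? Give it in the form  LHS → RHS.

Ty → Base '→' Ty

[Ty [Base ( [Ty [Base int] → [Ty [Base ( [Ty [Base a]] )]]] )] → [Ty [Base ( [Ty [Base a]] )]]]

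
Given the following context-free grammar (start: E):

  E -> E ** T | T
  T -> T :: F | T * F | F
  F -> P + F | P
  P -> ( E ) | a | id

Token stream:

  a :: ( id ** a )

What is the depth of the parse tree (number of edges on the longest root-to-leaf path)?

9

[E [T [T [F [P a]]] :: [F [P ( [E [E [T [F [P id]]]] ** [T [F [P a]]]] )]]]]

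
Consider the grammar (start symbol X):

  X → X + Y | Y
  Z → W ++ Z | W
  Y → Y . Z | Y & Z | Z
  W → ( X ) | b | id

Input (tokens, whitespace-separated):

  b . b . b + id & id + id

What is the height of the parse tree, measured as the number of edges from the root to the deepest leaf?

8

[X [X [X [Y [Y [Y [Z [W b]]] . [Z [W b]]] . [Z [W b]]]] + [Y [Y [Z [W id]]] & [Z [W id]]]] + [Y [Z [W id]]]]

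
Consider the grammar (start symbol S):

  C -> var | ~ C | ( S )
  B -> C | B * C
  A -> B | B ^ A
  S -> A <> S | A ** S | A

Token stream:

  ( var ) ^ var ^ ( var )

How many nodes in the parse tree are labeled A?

5

[S [A [B [C ( [S [A [B [C var]]]] )]] ^ [A [B [C var]] ^ [A [B [C ( [S [A [B [C var]]]] )]]]]]]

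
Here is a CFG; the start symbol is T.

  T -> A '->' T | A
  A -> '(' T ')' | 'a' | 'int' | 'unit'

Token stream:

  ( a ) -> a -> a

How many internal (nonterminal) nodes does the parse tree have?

8

[T [A ( [T [A a]] )] -> [T [A a] -> [T [A a]]]]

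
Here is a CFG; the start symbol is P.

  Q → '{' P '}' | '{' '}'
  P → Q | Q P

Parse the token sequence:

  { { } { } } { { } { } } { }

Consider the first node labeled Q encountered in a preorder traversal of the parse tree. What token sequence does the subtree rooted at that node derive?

[P [Q { [P [Q { }] [P [Q { }]]] }] [P [Q { [P [Q { }] [P [Q { }]]] }] [P [Q { }]]]]

{ { } { } }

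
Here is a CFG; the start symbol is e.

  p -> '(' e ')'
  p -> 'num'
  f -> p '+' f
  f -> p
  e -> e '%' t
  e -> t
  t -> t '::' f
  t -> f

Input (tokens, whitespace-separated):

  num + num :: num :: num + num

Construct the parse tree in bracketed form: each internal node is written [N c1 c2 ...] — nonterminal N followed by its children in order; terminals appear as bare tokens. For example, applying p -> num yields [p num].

e
t
t :: f
t :: f :: f
f :: f :: f
p + f :: f :: f
num + f :: f :: f
num + p :: f :: f
num + num :: f :: f
num + num :: p :: f
num + num :: num :: f
num + num :: num :: p + f
num + num :: num :: num + f
num + num :: num :: num + p
num + num :: num :: num + num

[e [t [t [t [f [p num] + [f [p num]]]] :: [f [p num]]] :: [f [p num] + [f [p num]]]]]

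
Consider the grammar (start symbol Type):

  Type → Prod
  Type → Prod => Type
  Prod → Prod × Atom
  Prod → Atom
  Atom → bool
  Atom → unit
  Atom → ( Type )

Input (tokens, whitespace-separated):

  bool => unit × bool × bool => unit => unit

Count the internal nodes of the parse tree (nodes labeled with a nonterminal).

16

[Type [Prod [Atom bool]] => [Type [Prod [Prod [Prod [Atom unit]] × [Atom bool]] × [Atom bool]] => [Type [Prod [Atom unit]] => [Type [Prod [Atom unit]]]]]]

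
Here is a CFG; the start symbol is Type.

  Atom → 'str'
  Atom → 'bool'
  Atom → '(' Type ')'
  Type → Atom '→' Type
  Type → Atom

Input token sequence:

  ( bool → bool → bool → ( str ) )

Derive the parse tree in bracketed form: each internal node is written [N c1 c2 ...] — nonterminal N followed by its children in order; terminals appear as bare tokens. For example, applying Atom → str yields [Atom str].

[Type [Atom ( [Type [Atom bool] → [Type [Atom bool] → [Type [Atom bool] → [Type [Atom ( [Type [Atom str]] )]]]]] )]]

Type
Atom
( Type )
( Atom → Type )
( bool → Type )
( bool → Atom → Type )
( bool → bool → Type )
( bool → bool → Atom → Type )
( bool → bool → bool → Type )
( bool → bool → bool → Atom )
( bool → bool → bool → ( Type ) )
( bool → bool → bool → ( Atom ) )
( bool → bool → bool → ( str ) )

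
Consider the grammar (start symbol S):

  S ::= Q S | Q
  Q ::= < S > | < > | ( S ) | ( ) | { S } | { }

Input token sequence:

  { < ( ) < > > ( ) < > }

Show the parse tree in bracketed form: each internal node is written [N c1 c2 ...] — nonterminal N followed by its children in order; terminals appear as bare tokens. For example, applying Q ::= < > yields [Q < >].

S
Q
{ S }
{ Q S }
{ < S > S }
{ < Q S > S }
{ < ( ) S > S }
{ < ( ) Q > S }
{ < ( ) < > > S }
{ < ( ) < > > Q S }
{ < ( ) < > > ( ) S }
{ < ( ) < > > ( ) Q }
{ < ( ) < > > ( ) < > }

[S [Q { [S [Q < [S [Q ( )] [S [Q < >]]] >] [S [Q ( )] [S [Q < >]]]] }]]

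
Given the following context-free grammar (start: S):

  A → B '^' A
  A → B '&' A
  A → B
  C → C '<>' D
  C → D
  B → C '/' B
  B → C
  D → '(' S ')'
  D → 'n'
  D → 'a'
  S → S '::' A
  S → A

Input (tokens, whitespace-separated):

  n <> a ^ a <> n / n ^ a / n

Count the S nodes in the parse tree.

1

[S [A [B [C [C [D n]] <> [D a]]] ^ [A [B [C [C [D a]] <> [D n]] / [B [C [D n]]]] ^ [A [B [C [D a]] / [B [C [D n]]]]]]]]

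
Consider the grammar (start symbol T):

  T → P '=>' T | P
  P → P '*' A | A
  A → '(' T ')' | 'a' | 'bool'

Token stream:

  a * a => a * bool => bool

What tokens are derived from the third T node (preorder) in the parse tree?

[T [P [P [A a]] * [A a]] => [T [P [P [A a]] * [A bool]] => [T [P [A bool]]]]]

bool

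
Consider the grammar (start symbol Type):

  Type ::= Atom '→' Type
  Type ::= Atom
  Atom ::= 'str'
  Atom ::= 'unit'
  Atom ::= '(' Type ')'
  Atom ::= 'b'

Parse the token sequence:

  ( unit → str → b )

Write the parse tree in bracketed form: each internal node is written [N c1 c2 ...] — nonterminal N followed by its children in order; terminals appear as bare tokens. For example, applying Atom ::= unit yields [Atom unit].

Type
Atom
( Type )
( Atom → Type )
( unit → Type )
( unit → Atom → Type )
( unit → str → Type )
( unit → str → Atom )
( unit → str → b )

[Type [Atom ( [Type [Atom unit] → [Type [Atom str] → [Type [Atom b]]]] )]]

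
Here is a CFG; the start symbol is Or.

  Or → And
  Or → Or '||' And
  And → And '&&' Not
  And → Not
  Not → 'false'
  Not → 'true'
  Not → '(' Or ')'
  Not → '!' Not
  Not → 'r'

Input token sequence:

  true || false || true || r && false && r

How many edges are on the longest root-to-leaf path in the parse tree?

6

[Or [Or [Or [Or [And [Not true]]] || [And [Not false]]] || [And [Not true]]] || [And [And [And [Not r]] && [Not false]] && [Not r]]]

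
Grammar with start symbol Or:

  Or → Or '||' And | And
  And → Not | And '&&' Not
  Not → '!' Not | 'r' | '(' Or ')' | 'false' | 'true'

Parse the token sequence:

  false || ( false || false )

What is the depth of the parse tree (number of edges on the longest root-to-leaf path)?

[Or [Or [And [Not false]]] || [And [Not ( [Or [Or [And [Not false]]] || [And [Not false]]] )]]]

7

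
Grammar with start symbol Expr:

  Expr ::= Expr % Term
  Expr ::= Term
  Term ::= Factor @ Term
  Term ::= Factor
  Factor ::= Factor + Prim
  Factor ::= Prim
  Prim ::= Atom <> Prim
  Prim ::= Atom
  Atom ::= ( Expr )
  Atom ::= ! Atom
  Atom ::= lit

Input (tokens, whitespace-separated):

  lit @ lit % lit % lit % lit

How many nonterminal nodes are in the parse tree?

24

[Expr [Expr [Expr [Expr [Term [Factor [Prim [Atom lit]]] @ [Term [Factor [Prim [Atom lit]]]]]] % [Term [Factor [Prim [Atom lit]]]]] % [Term [Factor [Prim [Atom lit]]]]] % [Term [Factor [Prim [Atom lit]]]]]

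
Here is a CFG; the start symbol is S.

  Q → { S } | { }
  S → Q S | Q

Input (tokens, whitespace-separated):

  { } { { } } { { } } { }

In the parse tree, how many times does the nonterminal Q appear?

[S [Q { }] [S [Q { [S [Q { }]] }] [S [Q { [S [Q { }]] }] [S [Q { }]]]]]

6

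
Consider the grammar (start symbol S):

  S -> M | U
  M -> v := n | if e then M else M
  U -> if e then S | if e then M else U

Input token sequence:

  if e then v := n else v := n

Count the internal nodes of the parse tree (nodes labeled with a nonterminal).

4

[S [M if e then [M v := n] else [M v := n]]]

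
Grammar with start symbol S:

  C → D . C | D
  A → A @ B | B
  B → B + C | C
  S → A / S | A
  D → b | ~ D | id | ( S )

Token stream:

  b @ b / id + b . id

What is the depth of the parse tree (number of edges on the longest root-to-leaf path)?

[S [A [A [B [C [D b]]]] @ [B [C [D b]]]] / [S [A [B [B [C [D id]]] + [C [D b] . [C [D id]]]]]]]

7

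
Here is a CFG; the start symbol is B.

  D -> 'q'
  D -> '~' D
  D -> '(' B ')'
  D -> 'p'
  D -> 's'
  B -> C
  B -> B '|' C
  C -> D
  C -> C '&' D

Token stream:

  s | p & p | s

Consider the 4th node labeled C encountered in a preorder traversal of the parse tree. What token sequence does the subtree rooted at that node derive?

s

[B [B [B [C [D s]]] | [C [C [D p]] & [D p]]] | [C [D s]]]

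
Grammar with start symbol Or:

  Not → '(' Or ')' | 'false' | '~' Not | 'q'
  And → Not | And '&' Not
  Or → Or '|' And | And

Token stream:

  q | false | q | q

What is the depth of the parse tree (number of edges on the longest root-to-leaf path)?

[Or [Or [Or [Or [And [Not q]]] | [And [Not false]]] | [And [Not q]]] | [And [Not q]]]

6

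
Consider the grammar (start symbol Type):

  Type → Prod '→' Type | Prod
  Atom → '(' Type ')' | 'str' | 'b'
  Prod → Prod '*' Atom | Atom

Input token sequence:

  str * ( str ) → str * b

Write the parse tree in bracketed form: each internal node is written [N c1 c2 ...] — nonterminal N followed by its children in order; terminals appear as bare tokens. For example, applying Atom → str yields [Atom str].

Type
Prod → Type
Prod * Atom → Type
Atom * Atom → Type
str * Atom → Type
str * ( Type ) → Type
str * ( Prod ) → Type
str * ( Atom ) → Type
str * ( str ) → Type
str * ( str ) → Prod
str * ( str ) → Prod * Atom
str * ( str ) → Atom * Atom
str * ( str ) → str * Atom
str * ( str ) → str * b

[Type [Prod [Prod [Atom str]] * [Atom ( [Type [Prod [Atom str]]] )]] → [Type [Prod [Prod [Atom str]] * [Atom b]]]]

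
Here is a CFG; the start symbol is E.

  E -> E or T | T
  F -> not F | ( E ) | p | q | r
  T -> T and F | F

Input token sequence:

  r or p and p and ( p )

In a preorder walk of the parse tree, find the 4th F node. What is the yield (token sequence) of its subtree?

( p )

[E [E [T [F r]]] or [T [T [T [F p]] and [F p]] and [F ( [E [T [F p]]] )]]]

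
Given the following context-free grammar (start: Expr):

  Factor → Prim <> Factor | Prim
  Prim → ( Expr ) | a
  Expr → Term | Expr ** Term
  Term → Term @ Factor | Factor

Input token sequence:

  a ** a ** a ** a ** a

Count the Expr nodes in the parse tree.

5

[Expr [Expr [Expr [Expr [Expr [Term [Factor [Prim a]]]] ** [Term [Factor [Prim a]]]] ** [Term [Factor [Prim a]]]] ** [Term [Factor [Prim a]]]] ** [Term [Factor [Prim a]]]]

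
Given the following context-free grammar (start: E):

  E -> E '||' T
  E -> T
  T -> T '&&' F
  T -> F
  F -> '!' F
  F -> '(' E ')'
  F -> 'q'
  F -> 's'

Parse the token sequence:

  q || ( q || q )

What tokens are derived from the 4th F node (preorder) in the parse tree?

q

[E [E [T [F q]]] || [T [F ( [E [E [T [F q]]] || [T [F q]]] )]]]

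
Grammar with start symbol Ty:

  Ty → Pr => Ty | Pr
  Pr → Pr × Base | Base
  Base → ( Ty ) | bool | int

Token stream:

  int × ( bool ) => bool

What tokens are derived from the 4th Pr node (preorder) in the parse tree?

[Ty [Pr [Pr [Base int]] × [Base ( [Ty [Pr [Base bool]]] )]] => [Ty [Pr [Base bool]]]]

bool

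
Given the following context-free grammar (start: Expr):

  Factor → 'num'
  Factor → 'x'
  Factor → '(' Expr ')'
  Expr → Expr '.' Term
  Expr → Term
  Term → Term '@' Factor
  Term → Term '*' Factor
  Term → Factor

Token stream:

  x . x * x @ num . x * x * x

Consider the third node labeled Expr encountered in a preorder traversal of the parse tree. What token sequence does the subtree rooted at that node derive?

[Expr [Expr [Expr [Term [Factor x]]] . [Term [Term [Term [Factor x]] * [Factor x]] @ [Factor num]]] . [Term [Term [Term [Factor x]] * [Factor x]] * [Factor x]]]

x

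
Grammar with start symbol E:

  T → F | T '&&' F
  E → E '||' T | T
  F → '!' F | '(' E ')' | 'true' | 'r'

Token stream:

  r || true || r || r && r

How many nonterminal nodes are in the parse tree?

14

[E [E [E [E [T [F r]]] || [T [F true]]] || [T [F r]]] || [T [T [F r]] && [F r]]]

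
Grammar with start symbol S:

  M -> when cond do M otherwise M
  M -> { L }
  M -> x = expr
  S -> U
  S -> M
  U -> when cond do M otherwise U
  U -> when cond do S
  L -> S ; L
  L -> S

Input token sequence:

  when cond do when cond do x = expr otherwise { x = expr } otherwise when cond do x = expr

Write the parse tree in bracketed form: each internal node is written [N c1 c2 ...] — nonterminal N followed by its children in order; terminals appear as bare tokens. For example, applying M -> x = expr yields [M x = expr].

[S [U when cond do [M when cond do [M x = expr] otherwise [M { [L [S [M x = expr]]] }]] otherwise [U when cond do [S [M x = expr]]]]]

S
U
when cond do M otherwise U
when cond do when cond do M otherwise M otherwise U
when cond do when cond do x = expr otherwise M otherwise U
when cond do when cond do x = expr otherwise { L } otherwise U
when cond do when cond do x = expr otherwise { S } otherwise U
when cond do when cond do x = expr otherwise { M } otherwise U
when cond do when cond do x = expr otherwise { x = expr } otherwise U
when cond do when cond do x = expr otherwise { x = expr } otherwise when cond do S
when cond do when cond do x = expr otherwise { x = expr } otherwise when cond do M
when cond do when cond do x = expr otherwise { x = expr } otherwise when cond do x = expr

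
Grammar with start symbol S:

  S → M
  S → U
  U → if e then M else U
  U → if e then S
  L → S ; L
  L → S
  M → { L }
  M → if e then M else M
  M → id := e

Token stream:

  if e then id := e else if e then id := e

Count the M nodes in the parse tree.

2

[S [U if e then [M id := e] else [U if e then [S [M id := e]]]]]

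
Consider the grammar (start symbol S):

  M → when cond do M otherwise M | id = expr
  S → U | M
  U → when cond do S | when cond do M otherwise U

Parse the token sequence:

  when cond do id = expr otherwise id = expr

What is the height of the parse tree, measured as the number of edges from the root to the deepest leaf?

3

[S [M when cond do [M id = expr] otherwise [M id = expr]]]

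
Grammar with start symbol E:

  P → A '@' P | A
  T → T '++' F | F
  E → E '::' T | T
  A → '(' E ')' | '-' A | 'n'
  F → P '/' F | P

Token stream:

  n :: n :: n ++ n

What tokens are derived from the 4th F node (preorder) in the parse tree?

[E [E [E [T [F [P [A n]]]]] :: [T [F [P [A n]]]]] :: [T [T [F [P [A n]]]] ++ [F [P [A n]]]]]

n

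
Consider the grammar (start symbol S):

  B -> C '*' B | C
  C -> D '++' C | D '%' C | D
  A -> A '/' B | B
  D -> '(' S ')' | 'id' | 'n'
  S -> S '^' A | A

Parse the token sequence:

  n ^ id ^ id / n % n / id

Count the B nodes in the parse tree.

5

[S [S [S [A [B [C [D n]]]]] ^ [A [B [C [D id]]]]] ^ [A [A [A [B [C [D id]]]] / [B [C [D n] % [C [D n]]]]] / [B [C [D id]]]]]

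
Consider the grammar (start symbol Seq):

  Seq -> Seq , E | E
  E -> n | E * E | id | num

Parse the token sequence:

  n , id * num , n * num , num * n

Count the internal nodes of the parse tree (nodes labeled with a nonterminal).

[Seq [Seq [Seq [Seq [E n]] , [E [E id] * [E num]]] , [E [E n] * [E num]]] , [E [E num] * [E n]]]

14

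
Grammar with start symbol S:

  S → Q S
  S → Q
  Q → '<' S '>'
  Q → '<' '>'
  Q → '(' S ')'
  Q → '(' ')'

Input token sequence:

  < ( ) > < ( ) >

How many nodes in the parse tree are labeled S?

[S [Q < [S [Q ( )]] >] [S [Q < [S [Q ( )]] >]]]

4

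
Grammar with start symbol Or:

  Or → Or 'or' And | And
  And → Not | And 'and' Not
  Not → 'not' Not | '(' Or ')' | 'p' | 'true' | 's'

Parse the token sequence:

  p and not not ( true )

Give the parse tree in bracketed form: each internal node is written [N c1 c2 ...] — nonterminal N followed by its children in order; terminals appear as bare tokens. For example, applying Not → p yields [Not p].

Or
And
And and Not
Not and Not
p and Not
p and not Not
p and not not Not
p and not not ( Or )
p and not not ( And )
p and not not ( Not )
p and not not ( true )

[Or [And [And [Not p]] and [Not not [Not not [Not ( [Or [And [Not true]]] )]]]]]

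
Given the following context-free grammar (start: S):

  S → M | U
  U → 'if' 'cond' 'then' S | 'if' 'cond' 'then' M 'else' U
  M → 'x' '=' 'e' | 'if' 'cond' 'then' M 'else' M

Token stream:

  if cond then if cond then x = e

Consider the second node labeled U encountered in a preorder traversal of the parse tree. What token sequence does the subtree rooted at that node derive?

if cond then x = e

[S [U if cond then [S [U if cond then [S [M x = e]]]]]]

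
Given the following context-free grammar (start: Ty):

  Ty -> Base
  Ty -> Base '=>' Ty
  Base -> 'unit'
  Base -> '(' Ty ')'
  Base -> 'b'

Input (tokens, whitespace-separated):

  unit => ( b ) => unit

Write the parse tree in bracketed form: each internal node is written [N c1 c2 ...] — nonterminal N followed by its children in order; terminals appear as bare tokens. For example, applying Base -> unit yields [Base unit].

Ty
Base => Ty
unit => Ty
unit => Base => Ty
unit => ( Ty ) => Ty
unit => ( Base ) => Ty
unit => ( b ) => Ty
unit => ( b ) => Base
unit => ( b ) => unit

[Ty [Base unit] => [Ty [Base ( [Ty [Base b]] )] => [Ty [Base unit]]]]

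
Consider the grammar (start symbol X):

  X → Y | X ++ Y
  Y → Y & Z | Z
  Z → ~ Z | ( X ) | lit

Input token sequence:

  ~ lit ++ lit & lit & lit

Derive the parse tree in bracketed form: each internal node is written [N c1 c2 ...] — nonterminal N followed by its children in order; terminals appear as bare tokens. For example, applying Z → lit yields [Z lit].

[X [X [Y [Z ~ [Z lit]]]] ++ [Y [Y [Y [Z lit]] & [Z lit]] & [Z lit]]]

X
X ++ Y
Y ++ Y
Z ++ Y
~ Z ++ Y
~ lit ++ Y
~ lit ++ Y & Z
~ lit ++ Y & Z & Z
~ lit ++ Z & Z & Z
~ lit ++ lit & Z & Z
~ lit ++ lit & lit & Z
~ lit ++ lit & lit & lit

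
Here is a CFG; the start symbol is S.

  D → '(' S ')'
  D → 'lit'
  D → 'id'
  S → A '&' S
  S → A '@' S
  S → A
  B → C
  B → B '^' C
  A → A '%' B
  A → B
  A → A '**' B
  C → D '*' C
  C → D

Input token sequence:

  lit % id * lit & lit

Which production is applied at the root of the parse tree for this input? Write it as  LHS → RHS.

S → A '&' S

[S [A [A [B [C [D lit]]]] % [B [C [D id] * [C [D lit]]]]] & [S [A [B [C [D lit]]]]]]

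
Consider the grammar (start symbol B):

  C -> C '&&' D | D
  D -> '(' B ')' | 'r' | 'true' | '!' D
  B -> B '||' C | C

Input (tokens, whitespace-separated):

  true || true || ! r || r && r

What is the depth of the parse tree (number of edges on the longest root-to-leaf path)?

[B [B [B [B [C [D true]]] || [C [D true]]] || [C [D ! [D r]]]] || [C [C [D r]] && [D r]]]

6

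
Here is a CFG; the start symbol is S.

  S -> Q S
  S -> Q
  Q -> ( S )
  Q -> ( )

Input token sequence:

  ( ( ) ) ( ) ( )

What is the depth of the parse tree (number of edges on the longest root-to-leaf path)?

4

[S [Q ( [S [Q ( )]] )] [S [Q ( )] [S [Q ( )]]]]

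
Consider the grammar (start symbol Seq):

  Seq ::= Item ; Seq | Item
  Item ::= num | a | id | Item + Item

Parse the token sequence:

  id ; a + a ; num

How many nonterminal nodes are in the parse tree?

[Seq [Item id] ; [Seq [Item [Item a] + [Item a]] ; [Seq [Item num]]]]

8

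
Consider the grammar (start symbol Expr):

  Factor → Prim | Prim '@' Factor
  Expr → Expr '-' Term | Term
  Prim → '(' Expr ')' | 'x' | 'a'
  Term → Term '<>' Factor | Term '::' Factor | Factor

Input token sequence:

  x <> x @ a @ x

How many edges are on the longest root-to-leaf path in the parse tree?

6

[Expr [Term [Term [Factor [Prim x]]] <> [Factor [Prim x] @ [Factor [Prim a] @ [Factor [Prim x]]]]]]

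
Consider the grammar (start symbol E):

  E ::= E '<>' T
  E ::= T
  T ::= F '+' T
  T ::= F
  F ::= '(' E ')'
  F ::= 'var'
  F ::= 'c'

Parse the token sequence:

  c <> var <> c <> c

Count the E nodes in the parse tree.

[E [E [E [E [T [F c]]] <> [T [F var]]] <> [T [F c]]] <> [T [F c]]]

4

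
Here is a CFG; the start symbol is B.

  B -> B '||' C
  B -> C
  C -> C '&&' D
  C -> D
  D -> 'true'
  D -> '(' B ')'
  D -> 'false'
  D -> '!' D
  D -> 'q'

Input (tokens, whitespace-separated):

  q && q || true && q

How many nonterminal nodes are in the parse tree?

10

[B [B [C [C [D q]] && [D q]]] || [C [C [D true]] && [D q]]]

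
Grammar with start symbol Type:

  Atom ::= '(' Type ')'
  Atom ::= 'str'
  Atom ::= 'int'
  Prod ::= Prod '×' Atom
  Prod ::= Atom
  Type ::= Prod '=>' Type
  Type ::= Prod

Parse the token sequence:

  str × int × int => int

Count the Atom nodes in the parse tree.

4

[Type [Prod [Prod [Prod [Atom str]] × [Atom int]] × [Atom int]] => [Type [Prod [Atom int]]]]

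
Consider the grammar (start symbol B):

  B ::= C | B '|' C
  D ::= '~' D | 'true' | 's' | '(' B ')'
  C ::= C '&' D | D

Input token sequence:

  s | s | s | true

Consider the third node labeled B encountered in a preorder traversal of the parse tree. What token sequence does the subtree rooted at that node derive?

s | s

[B [B [B [B [C [D s]]] | [C [D s]]] | [C [D s]]] | [C [D true]]]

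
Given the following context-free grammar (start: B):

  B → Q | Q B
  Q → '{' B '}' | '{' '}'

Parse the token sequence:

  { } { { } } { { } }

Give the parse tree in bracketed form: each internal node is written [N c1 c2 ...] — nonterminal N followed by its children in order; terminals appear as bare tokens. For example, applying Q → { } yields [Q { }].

[B [Q { }] [B [Q { [B [Q { }]] }] [B [Q { [B [Q { }]] }]]]]

B
Q B
{ } B
{ } Q B
{ } { B } B
{ } { Q } B
{ } { { } } B
{ } { { } } Q
{ } { { } } { B }
{ } { { } } { Q }
{ } { { } } { { } }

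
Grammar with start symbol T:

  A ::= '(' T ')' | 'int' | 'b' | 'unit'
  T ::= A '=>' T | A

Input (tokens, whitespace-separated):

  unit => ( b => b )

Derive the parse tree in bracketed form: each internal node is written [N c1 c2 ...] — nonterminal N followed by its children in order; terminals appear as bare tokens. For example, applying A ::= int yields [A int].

[T [A unit] => [T [A ( [T [A b] => [T [A b]]] )]]]

T
A => T
unit => T
unit => A
unit => ( T )
unit => ( A => T )
unit => ( b => T )
unit => ( b => A )
unit => ( b => b )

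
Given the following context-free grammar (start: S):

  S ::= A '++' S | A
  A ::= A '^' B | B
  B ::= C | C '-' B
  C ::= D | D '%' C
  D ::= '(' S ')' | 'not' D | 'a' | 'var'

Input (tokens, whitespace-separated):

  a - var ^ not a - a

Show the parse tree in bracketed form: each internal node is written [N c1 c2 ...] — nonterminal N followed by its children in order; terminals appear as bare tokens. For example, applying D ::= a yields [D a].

[S [A [A [B [C [D a]] - [B [C [D var]]]]] ^ [B [C [D not [D a]]] - [B [C [D a]]]]]]

S
A
A ^ B
B ^ B
C - B ^ B
D - B ^ B
a - B ^ B
a - C ^ B
a - D ^ B
a - var ^ B
a - var ^ C - B
a - var ^ D - B
a - var ^ not D - B
a - var ^ not a - B
a - var ^ not a - C
a - var ^ not a - D
a - var ^ not a - a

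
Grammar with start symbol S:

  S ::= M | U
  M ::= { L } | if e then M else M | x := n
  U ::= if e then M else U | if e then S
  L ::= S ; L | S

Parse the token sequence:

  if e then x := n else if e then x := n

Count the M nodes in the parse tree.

2

[S [U if e then [M x := n] else [U if e then [S [M x := n]]]]]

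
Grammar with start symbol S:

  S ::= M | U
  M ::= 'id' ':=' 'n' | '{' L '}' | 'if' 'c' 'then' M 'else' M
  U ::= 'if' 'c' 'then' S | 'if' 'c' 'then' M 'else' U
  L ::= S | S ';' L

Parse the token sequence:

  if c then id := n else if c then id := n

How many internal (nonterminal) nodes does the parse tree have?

6

[S [U if c then [M id := n] else [U if c then [S [M id := n]]]]]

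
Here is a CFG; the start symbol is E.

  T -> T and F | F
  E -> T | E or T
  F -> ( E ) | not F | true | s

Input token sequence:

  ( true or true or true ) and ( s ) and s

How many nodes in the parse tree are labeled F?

7

[E [T [T [T [F ( [E [E [E [T [F true]]] or [T [F true]]] or [T [F true]]] )]] and [F ( [E [T [F s]]] )]] and [F s]]]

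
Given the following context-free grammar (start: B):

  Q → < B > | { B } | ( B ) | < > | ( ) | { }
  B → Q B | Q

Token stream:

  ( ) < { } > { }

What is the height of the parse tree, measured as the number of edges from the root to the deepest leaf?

[B [Q ( )] [B [Q < [B [Q { }]] >] [B [Q { }]]]]

5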